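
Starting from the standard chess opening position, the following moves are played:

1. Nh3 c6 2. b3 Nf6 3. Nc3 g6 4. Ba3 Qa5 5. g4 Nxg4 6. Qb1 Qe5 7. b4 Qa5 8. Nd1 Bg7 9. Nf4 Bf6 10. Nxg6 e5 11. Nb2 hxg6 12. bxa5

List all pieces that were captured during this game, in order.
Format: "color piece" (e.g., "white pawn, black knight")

Tracking captures:
  Nxg4: captured white pawn
  Nxg6: captured black pawn
  hxg6: captured white knight
  bxa5: captured black queen

white pawn, black pawn, white knight, black queen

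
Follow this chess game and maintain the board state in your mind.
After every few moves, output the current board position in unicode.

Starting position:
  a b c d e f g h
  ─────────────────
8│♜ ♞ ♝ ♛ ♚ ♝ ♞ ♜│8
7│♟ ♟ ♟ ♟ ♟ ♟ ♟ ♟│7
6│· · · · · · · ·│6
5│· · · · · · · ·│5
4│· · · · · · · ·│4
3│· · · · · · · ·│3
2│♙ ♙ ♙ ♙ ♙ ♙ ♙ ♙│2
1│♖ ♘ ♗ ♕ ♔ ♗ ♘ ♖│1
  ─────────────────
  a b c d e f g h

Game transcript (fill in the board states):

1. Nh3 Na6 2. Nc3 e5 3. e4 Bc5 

  a b c d e f g h
  ─────────────────
8│♜ · ♝ ♛ ♚ · ♞ ♜│8
7│♟ ♟ ♟ ♟ · ♟ ♟ ♟│7
6│♞ · · · · · · ·│6
5│· · ♝ · ♟ · · ·│5
4│· · · · ♙ · · ·│4
3│· · ♘ · · · · ♘│3
2│♙ ♙ ♙ ♙ · ♙ ♙ ♙│2
1│♖ · ♗ ♕ ♔ ♗ · ♖│1
  ─────────────────
  a b c d e f g h

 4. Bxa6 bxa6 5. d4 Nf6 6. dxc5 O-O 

  a b c d e f g h
  ─────────────────
8│♜ · ♝ ♛ · ♜ ♚ ·│8
7│♟ · ♟ ♟ · ♟ ♟ ♟│7
6│♟ · · · · ♞ · ·│6
5│· · ♙ · ♟ · · ·│5
4│· · · · ♙ · · ·│4
3│· · ♘ · · · · ♘│3
2│♙ ♙ ♙ · · ♙ ♙ ♙│2
1│♖ · ♗ ♕ ♔ · · ♖│1
  ─────────────────
  a b c d e f g h

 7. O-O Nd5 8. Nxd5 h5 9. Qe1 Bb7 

  a b c d e f g h
  ─────────────────
8│♜ · · ♛ · ♜ ♚ ·│8
7│♟ ♝ ♟ ♟ · ♟ ♟ ·│7
6│♟ · · · · · · ·│6
5│· · ♙ ♘ ♟ · · ♟│5
4│· · · · ♙ · · ·│4
3│· · · · · · · ♘│3
2│♙ ♙ ♙ · · ♙ ♙ ♙│2
1│♖ · ♗ · ♕ ♖ ♔ ·│1
  ─────────────────
  a b c d e f g h

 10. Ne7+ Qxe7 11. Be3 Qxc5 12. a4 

  a b c d e f g h
  ─────────────────
8│♜ · · · · ♜ ♚ ·│8
7│♟ ♝ ♟ ♟ · ♟ ♟ ·│7
6│♟ · · · · · · ·│6
5│· · ♛ · ♟ · · ♟│5
4│♙ · · · ♙ · · ·│4
3│· · · · ♗ · · ♘│3
2│· ♙ ♙ · · ♙ ♙ ♙│2
1│♖ · · · ♕ ♖ ♔ ·│1
  ─────────────────
  a b c d e f g h


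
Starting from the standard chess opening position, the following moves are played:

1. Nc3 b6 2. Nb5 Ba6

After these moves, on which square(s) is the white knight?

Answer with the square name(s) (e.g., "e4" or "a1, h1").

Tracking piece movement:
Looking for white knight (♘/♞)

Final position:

  a b c d e f g h
  ─────────────────
8│♜ ♞ · ♛ ♚ ♝ ♞ ♜│8
7│♟ · ♟ ♟ ♟ ♟ ♟ ♟│7
6│♝ ♟ · · · · · ·│6
5│· ♘ · · · · · ·│5
4│· · · · · · · ·│4
3│· · · · · · · ·│3
2│♙ ♙ ♙ ♙ ♙ ♙ ♙ ♙│2
1│♖ · ♗ ♕ ♔ ♗ ♘ ♖│1
  ─────────────────
  a b c d e f g h


b5, g1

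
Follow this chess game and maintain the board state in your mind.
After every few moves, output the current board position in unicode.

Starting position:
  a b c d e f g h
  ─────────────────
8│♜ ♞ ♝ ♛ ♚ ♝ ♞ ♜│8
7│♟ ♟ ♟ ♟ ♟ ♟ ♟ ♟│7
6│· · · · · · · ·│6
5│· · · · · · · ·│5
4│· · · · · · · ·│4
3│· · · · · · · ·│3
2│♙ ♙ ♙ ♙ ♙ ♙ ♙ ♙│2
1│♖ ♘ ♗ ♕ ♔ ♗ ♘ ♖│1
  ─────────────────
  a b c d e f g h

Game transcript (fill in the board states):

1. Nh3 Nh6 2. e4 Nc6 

  a b c d e f g h
  ─────────────────
8│♜ · ♝ ♛ ♚ ♝ · ♜│8
7│♟ ♟ ♟ ♟ ♟ ♟ ♟ ♟│7
6│· · ♞ · · · · ♞│6
5│· · · · · · · ·│5
4│· · · · ♙ · · ·│4
3│· · · · · · · ♘│3
2│♙ ♙ ♙ ♙ · ♙ ♙ ♙│2
1│♖ ♘ ♗ ♕ ♔ ♗ · ♖│1
  ─────────────────
  a b c d e f g h

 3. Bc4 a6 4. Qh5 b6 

  a b c d e f g h
  ─────────────────
8│♜ · ♝ ♛ ♚ ♝ · ♜│8
7│· · ♟ ♟ ♟ ♟ ♟ ♟│7
6│♟ ♟ ♞ · · · · ♞│6
5│· · · · · · · ♕│5
4│· · ♗ · ♙ · · ·│4
3│· · · · · · · ♘│3
2│♙ ♙ ♙ ♙ · ♙ ♙ ♙│2
1│♖ ♘ ♗ · ♔ · · ♖│1
  ─────────────────
  a b c d e f g h

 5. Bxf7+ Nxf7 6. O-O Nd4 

  a b c d e f g h
  ─────────────────
8│♜ · ♝ ♛ ♚ ♝ · ♜│8
7│· · ♟ ♟ ♟ ♞ ♟ ♟│7
6│♟ ♟ · · · · · ·│6
5│· · · · · · · ♕│5
4│· · · ♞ ♙ · · ·│4
3│· · · · · · · ♘│3
2│♙ ♙ ♙ ♙ · ♙ ♙ ♙│2
1│♖ ♘ ♗ · · ♖ ♔ ·│1
  ─────────────────
  a b c d e f g h

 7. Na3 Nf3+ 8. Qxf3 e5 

  a b c d e f g h
  ─────────────────
8│♜ · ♝ ♛ ♚ ♝ · ♜│8
7│· · ♟ ♟ · ♞ ♟ ♟│7
6│♟ ♟ · · · · · ·│6
5│· · · · ♟ · · ·│5
4│· · · · ♙ · · ·│4
3│♘ · · · · ♕ · ♘│3
2│♙ ♙ ♙ ♙ · ♙ ♙ ♙│2
1│♖ · ♗ · · ♖ ♔ ·│1
  ─────────────────
  a b c d e f g h

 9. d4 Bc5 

  a b c d e f g h
  ─────────────────
8│♜ · ♝ ♛ ♚ · · ♜│8
7│· · ♟ ♟ · ♞ ♟ ♟│7
6│♟ ♟ · · · · · ·│6
5│· · ♝ · ♟ · · ·│5
4│· · · ♙ ♙ · · ·│4
3│♘ · · · · ♕ · ♘│3
2│♙ ♙ ♙ · · ♙ ♙ ♙│2
1│♖ · ♗ · · ♖ ♔ ·│1
  ─────────────────
  a b c d e f g h


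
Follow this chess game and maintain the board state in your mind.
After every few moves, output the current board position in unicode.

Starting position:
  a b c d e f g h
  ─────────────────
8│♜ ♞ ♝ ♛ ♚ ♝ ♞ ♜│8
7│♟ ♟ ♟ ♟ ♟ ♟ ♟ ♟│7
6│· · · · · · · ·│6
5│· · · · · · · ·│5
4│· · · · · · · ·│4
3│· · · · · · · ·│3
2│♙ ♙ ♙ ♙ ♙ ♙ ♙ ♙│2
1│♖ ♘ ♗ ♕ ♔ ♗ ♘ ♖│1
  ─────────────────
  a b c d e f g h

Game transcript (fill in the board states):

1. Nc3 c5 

  a b c d e f g h
  ─────────────────
8│♜ ♞ ♝ ♛ ♚ ♝ ♞ ♜│8
7│♟ ♟ · ♟ ♟ ♟ ♟ ♟│7
6│· · · · · · · ·│6
5│· · ♟ · · · · ·│5
4│· · · · · · · ·│4
3│· · ♘ · · · · ·│3
2│♙ ♙ ♙ ♙ ♙ ♙ ♙ ♙│2
1│♖ · ♗ ♕ ♔ ♗ ♘ ♖│1
  ─────────────────
  a b c d e f g h

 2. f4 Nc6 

  a b c d e f g h
  ─────────────────
8│♜ · ♝ ♛ ♚ ♝ ♞ ♜│8
7│♟ ♟ · ♟ ♟ ♟ ♟ ♟│7
6│· · ♞ · · · · ·│6
5│· · ♟ · · · · ·│5
4│· · · · · ♙ · ·│4
3│· · ♘ · · · · ·│3
2│♙ ♙ ♙ ♙ ♙ · ♙ ♙│2
1│♖ · ♗ ♕ ♔ ♗ ♘ ♖│1
  ─────────────────
  a b c d e f g h

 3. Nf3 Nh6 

  a b c d e f g h
  ─────────────────
8│♜ · ♝ ♛ ♚ ♝ · ♜│8
7│♟ ♟ · ♟ ♟ ♟ ♟ ♟│7
6│· · ♞ · · · · ♞│6
5│· · ♟ · · · · ·│5
4│· · · · · ♙ · ·│4
3│· · ♘ · · ♘ · ·│3
2│♙ ♙ ♙ ♙ ♙ · ♙ ♙│2
1│♖ · ♗ ♕ ♔ ♗ · ♖│1
  ─────────────────
  a b c d e f g h

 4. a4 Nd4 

  a b c d e f g h
  ─────────────────
8│♜ · ♝ ♛ ♚ ♝ · ♜│8
7│♟ ♟ · ♟ ♟ ♟ ♟ ♟│7
6│· · · · · · · ♞│6
5│· · ♟ · · · · ·│5
4│♙ · · ♞ · ♙ · ·│4
3│· · ♘ · · ♘ · ·│3
2│· ♙ ♙ ♙ ♙ · ♙ ♙│2
1│♖ · ♗ ♕ ♔ ♗ · ♖│1
  ─────────────────
  a b c d e f g h

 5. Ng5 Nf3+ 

  a b c d e f g h
  ─────────────────
8│♜ · ♝ ♛ ♚ ♝ · ♜│8
7│♟ ♟ · ♟ ♟ ♟ ♟ ♟│7
6│· · · · · · · ♞│6
5│· · ♟ · · · ♘ ·│5
4│♙ · · · · ♙ · ·│4
3│· · ♘ · · ♞ · ·│3
2│· ♙ ♙ ♙ ♙ · ♙ ♙│2
1│♖ · ♗ ♕ ♔ ♗ · ♖│1
  ─────────────────
  a b c d e f g h



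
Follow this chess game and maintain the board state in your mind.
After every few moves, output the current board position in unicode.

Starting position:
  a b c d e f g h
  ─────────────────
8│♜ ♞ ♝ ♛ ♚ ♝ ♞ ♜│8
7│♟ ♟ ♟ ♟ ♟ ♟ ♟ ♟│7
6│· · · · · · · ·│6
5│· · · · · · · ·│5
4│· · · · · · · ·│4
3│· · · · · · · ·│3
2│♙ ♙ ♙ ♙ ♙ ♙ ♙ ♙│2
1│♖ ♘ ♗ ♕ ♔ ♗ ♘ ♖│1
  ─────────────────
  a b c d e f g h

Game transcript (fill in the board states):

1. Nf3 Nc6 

  a b c d e f g h
  ─────────────────
8│♜ · ♝ ♛ ♚ ♝ ♞ ♜│8
7│♟ ♟ ♟ ♟ ♟ ♟ ♟ ♟│7
6│· · ♞ · · · · ·│6
5│· · · · · · · ·│5
4│· · · · · · · ·│4
3│· · · · · ♘ · ·│3
2│♙ ♙ ♙ ♙ ♙ ♙ ♙ ♙│2
1│♖ ♘ ♗ ♕ ♔ ♗ · ♖│1
  ─────────────────
  a b c d e f g h

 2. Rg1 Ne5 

  a b c d e f g h
  ─────────────────
8│♜ · ♝ ♛ ♚ ♝ ♞ ♜│8
7│♟ ♟ ♟ ♟ ♟ ♟ ♟ ♟│7
6│· · · · · · · ·│6
5│· · · · ♞ · · ·│5
4│· · · · · · · ·│4
3│· · · · · ♘ · ·│3
2│♙ ♙ ♙ ♙ ♙ ♙ ♙ ♙│2
1│♖ ♘ ♗ ♕ ♔ ♗ ♖ ·│1
  ─────────────────
  a b c d e f g h

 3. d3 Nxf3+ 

  a b c d e f g h
  ─────────────────
8│♜ · ♝ ♛ ♚ ♝ ♞ ♜│8
7│♟ ♟ ♟ ♟ ♟ ♟ ♟ ♟│7
6│· · · · · · · ·│6
5│· · · · · · · ·│5
4│· · · · · · · ·│4
3│· · · ♙ · ♞ · ·│3
2│♙ ♙ ♙ · ♙ ♙ ♙ ♙│2
1│♖ ♘ ♗ ♕ ♔ ♗ ♖ ·│1
  ─────────────────
  a b c d e f g h

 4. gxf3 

  a b c d e f g h
  ─────────────────
8│♜ · ♝ ♛ ♚ ♝ ♞ ♜│8
7│♟ ♟ ♟ ♟ ♟ ♟ ♟ ♟│7
6│· · · · · · · ·│6
5│· · · · · · · ·│5
4│· · · · · · · ·│4
3│· · · ♙ · ♙ · ·│3
2│♙ ♙ ♙ · ♙ ♙ · ♙│2
1│♖ ♘ ♗ ♕ ♔ ♗ ♖ ·│1
  ─────────────────
  a b c d e f g h


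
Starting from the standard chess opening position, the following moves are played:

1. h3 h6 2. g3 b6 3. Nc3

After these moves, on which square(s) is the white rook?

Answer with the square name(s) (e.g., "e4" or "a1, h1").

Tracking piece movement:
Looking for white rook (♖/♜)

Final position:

  a b c d e f g h
  ─────────────────
8│♜ ♞ ♝ ♛ ♚ ♝ ♞ ♜│8
7│♟ · ♟ ♟ ♟ ♟ ♟ ·│7
6│· ♟ · · · · · ♟│6
5│· · · · · · · ·│5
4│· · · · · · · ·│4
3│· · ♘ · · · ♙ ♙│3
2│♙ ♙ ♙ ♙ ♙ ♙ · ·│2
1│♖ · ♗ ♕ ♔ ♗ ♘ ♖│1
  ─────────────────
  a b c d e f g h


a1, h1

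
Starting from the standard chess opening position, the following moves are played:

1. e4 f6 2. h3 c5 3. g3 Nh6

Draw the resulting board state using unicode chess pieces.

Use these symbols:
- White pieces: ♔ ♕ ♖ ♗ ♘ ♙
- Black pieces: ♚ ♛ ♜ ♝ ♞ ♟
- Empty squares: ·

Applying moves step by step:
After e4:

♜ ♞ ♝ ♛ ♚ ♝ ♞ ♜
♟ ♟ ♟ ♟ ♟ ♟ ♟ ♟
· · · · · · · ·
· · · · · · · ·
· · · · ♙ · · ·
· · · · · · · ·
♙ ♙ ♙ ♙ · ♙ ♙ ♙
♖ ♘ ♗ ♕ ♔ ♗ ♘ ♖


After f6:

♜ ♞ ♝ ♛ ♚ ♝ ♞ ♜
♟ ♟ ♟ ♟ ♟ · ♟ ♟
· · · · · ♟ · ·
· · · · · · · ·
· · · · ♙ · · ·
· · · · · · · ·
♙ ♙ ♙ ♙ · ♙ ♙ ♙
♖ ♘ ♗ ♕ ♔ ♗ ♘ ♖


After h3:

♜ ♞ ♝ ♛ ♚ ♝ ♞ ♜
♟ ♟ ♟ ♟ ♟ · ♟ ♟
· · · · · ♟ · ·
· · · · · · · ·
· · · · ♙ · · ·
· · · · · · · ♙
♙ ♙ ♙ ♙ · ♙ ♙ ·
♖ ♘ ♗ ♕ ♔ ♗ ♘ ♖


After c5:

♜ ♞ ♝ ♛ ♚ ♝ ♞ ♜
♟ ♟ · ♟ ♟ · ♟ ♟
· · · · · ♟ · ·
· · ♟ · · · · ·
· · · · ♙ · · ·
· · · · · · · ♙
♙ ♙ ♙ ♙ · ♙ ♙ ·
♖ ♘ ♗ ♕ ♔ ♗ ♘ ♖


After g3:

♜ ♞ ♝ ♛ ♚ ♝ ♞ ♜
♟ ♟ · ♟ ♟ · ♟ ♟
· · · · · ♟ · ·
· · ♟ · · · · ·
· · · · ♙ · · ·
· · · · · · ♙ ♙
♙ ♙ ♙ ♙ · ♙ · ·
♖ ♘ ♗ ♕ ♔ ♗ ♘ ♖


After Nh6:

♜ ♞ ♝ ♛ ♚ ♝ · ♜
♟ ♟ · ♟ ♟ · ♟ ♟
· · · · · ♟ · ♞
· · ♟ · · · · ·
· · · · ♙ · · ·
· · · · · · ♙ ♙
♙ ♙ ♙ ♙ · ♙ · ·
♖ ♘ ♗ ♕ ♔ ♗ ♘ ♖



  a b c d e f g h
  ─────────────────
8│♜ ♞ ♝ ♛ ♚ ♝ · ♜│8
7│♟ ♟ · ♟ ♟ · ♟ ♟│7
6│· · · · · ♟ · ♞│6
5│· · ♟ · · · · ·│5
4│· · · · ♙ · · ·│4
3│· · · · · · ♙ ♙│3
2│♙ ♙ ♙ ♙ · ♙ · ·│2
1│♖ ♘ ♗ ♕ ♔ ♗ ♘ ♖│1
  ─────────────────
  a b c d e f g h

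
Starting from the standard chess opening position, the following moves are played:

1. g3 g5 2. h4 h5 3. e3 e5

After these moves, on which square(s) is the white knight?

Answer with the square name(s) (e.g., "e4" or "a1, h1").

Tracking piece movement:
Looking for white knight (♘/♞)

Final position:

  a b c d e f g h
  ─────────────────
8│♜ ♞ ♝ ♛ ♚ ♝ ♞ ♜│8
7│♟ ♟ ♟ ♟ · ♟ · ·│7
6│· · · · · · · ·│6
5│· · · · ♟ · ♟ ♟│5
4│· · · · · · · ♙│4
3│· · · · ♙ · ♙ ·│3
2│♙ ♙ ♙ ♙ · ♙ · ·│2
1│♖ ♘ ♗ ♕ ♔ ♗ ♘ ♖│1
  ─────────────────
  a b c d e f g h


b1, g1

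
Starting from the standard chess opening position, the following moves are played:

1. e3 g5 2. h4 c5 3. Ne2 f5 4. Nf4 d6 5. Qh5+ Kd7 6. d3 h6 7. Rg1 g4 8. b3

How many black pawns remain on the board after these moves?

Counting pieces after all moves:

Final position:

  a b c d e f g h
  ─────────────────
8│♜ ♞ ♝ ♛ · ♝ ♞ ♜│8
7│♟ ♟ · ♚ ♟ · · ·│7
6│· · · ♟ · · · ♟│6
5│· · ♟ · · ♟ · ♕│5
4│· · · · · ♘ ♟ ♙│4
3│· ♙ · ♙ ♙ · · ·│3
2│♙ · ♙ · · ♙ ♙ ·│2
1│♖ ♘ ♗ · ♔ ♗ ♖ ·│1
  ─────────────────
  a b c d e f g h


8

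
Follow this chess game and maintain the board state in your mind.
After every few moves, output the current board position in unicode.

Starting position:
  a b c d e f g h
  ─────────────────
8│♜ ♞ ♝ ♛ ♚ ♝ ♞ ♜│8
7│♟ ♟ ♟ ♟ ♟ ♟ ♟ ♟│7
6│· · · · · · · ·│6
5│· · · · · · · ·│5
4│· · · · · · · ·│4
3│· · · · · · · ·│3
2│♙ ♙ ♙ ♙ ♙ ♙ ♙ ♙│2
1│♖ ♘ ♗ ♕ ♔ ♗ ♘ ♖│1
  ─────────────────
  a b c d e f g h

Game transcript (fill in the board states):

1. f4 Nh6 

  a b c d e f g h
  ─────────────────
8│♜ ♞ ♝ ♛ ♚ ♝ · ♜│8
7│♟ ♟ ♟ ♟ ♟ ♟ ♟ ♟│7
6│· · · · · · · ♞│6
5│· · · · · · · ·│5
4│· · · · · ♙ · ·│4
3│· · · · · · · ·│3
2│♙ ♙ ♙ ♙ ♙ · ♙ ♙│2
1│♖ ♘ ♗ ♕ ♔ ♗ ♘ ♖│1
  ─────────────────
  a b c d e f g h

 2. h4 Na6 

  a b c d e f g h
  ─────────────────
8│♜ · ♝ ♛ ♚ ♝ · ♜│8
7│♟ ♟ ♟ ♟ ♟ ♟ ♟ ♟│7
6│♞ · · · · · · ♞│6
5│· · · · · · · ·│5
4│· · · · · ♙ · ♙│4
3│· · · · · · · ·│3
2│♙ ♙ ♙ ♙ ♙ · ♙ ·│2
1│♖ ♘ ♗ ♕ ♔ ♗ ♘ ♖│1
  ─────────────────
  a b c d e f g h

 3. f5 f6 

  a b c d e f g h
  ─────────────────
8│♜ · ♝ ♛ ♚ ♝ · ♜│8
7│♟ ♟ ♟ ♟ ♟ · ♟ ♟│7
6│♞ · · · · ♟ · ♞│6
5│· · · · · ♙ · ·│5
4│· · · · · · · ♙│4
3│· · · · · · · ·│3
2│♙ ♙ ♙ ♙ ♙ · ♙ ·│2
1│♖ ♘ ♗ ♕ ♔ ♗ ♘ ♖│1
  ─────────────────
  a b c d e f g h

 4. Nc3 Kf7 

  a b c d e f g h
  ─────────────────
8│♜ · ♝ ♛ · ♝ · ♜│8
7│♟ ♟ ♟ ♟ ♟ ♚ ♟ ♟│7
6│♞ · · · · ♟ · ♞│6
5│· · · · · ♙ · ·│5
4│· · · · · · · ♙│4
3│· · ♘ · · · · ·│3
2│♙ ♙ ♙ ♙ ♙ · ♙ ·│2
1│♖ · ♗ ♕ ♔ ♗ ♘ ♖│1
  ─────────────────
  a b c d e f g h

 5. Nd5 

  a b c d e f g h
  ─────────────────
8│♜ · ♝ ♛ · ♝ · ♜│8
7│♟ ♟ ♟ ♟ ♟ ♚ ♟ ♟│7
6│♞ · · · · ♟ · ♞│6
5│· · · ♘ · ♙ · ·│5
4│· · · · · · · ♙│4
3│· · · · · · · ·│3
2│♙ ♙ ♙ ♙ ♙ · ♙ ·│2
1│♖ · ♗ ♕ ♔ ♗ ♘ ♖│1
  ─────────────────
  a b c d e f g h


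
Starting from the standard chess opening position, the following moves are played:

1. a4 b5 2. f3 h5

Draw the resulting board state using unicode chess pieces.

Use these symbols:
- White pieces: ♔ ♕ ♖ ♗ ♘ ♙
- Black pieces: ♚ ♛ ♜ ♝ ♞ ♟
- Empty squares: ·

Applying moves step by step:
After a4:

♜ ♞ ♝ ♛ ♚ ♝ ♞ ♜
♟ ♟ ♟ ♟ ♟ ♟ ♟ ♟
· · · · · · · ·
· · · · · · · ·
♙ · · · · · · ·
· · · · · · · ·
· ♙ ♙ ♙ ♙ ♙ ♙ ♙
♖ ♘ ♗ ♕ ♔ ♗ ♘ ♖


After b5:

♜ ♞ ♝ ♛ ♚ ♝ ♞ ♜
♟ · ♟ ♟ ♟ ♟ ♟ ♟
· · · · · · · ·
· ♟ · · · · · ·
♙ · · · · · · ·
· · · · · · · ·
· ♙ ♙ ♙ ♙ ♙ ♙ ♙
♖ ♘ ♗ ♕ ♔ ♗ ♘ ♖


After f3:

♜ ♞ ♝ ♛ ♚ ♝ ♞ ♜
♟ · ♟ ♟ ♟ ♟ ♟ ♟
· · · · · · · ·
· ♟ · · · · · ·
♙ · · · · · · ·
· · · · · ♙ · ·
· ♙ ♙ ♙ ♙ · ♙ ♙
♖ ♘ ♗ ♕ ♔ ♗ ♘ ♖


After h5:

♜ ♞ ♝ ♛ ♚ ♝ ♞ ♜
♟ · ♟ ♟ ♟ ♟ ♟ ·
· · · · · · · ·
· ♟ · · · · · ♟
♙ · · · · · · ·
· · · · · ♙ · ·
· ♙ ♙ ♙ ♙ · ♙ ♙
♖ ♘ ♗ ♕ ♔ ♗ ♘ ♖



  a b c d e f g h
  ─────────────────
8│♜ ♞ ♝ ♛ ♚ ♝ ♞ ♜│8
7│♟ · ♟ ♟ ♟ ♟ ♟ ·│7
6│· · · · · · · ·│6
5│· ♟ · · · · · ♟│5
4│♙ · · · · · · ·│4
3│· · · · · ♙ · ·│3
2│· ♙ ♙ ♙ ♙ · ♙ ♙│2
1│♖ ♘ ♗ ♕ ♔ ♗ ♘ ♖│1
  ─────────────────
  a b c d e f g h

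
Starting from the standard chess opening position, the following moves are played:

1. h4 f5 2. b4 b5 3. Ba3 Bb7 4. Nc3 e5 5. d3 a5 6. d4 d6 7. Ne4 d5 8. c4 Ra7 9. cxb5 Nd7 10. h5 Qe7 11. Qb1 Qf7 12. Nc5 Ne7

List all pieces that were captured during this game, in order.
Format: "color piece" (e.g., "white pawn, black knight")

Tracking captures:
  cxb5: captured black pawn

black pawn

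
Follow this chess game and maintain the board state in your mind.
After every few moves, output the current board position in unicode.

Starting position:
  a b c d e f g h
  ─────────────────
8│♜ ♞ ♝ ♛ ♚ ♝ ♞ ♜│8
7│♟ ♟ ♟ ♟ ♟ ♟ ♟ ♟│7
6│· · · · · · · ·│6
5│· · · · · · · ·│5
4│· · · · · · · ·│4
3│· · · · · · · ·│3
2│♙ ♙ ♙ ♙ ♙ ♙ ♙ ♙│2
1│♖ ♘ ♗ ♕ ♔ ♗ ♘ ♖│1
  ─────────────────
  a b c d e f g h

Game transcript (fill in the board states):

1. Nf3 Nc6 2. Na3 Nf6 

  a b c d e f g h
  ─────────────────
8│♜ · ♝ ♛ ♚ ♝ · ♜│8
7│♟ ♟ ♟ ♟ ♟ ♟ ♟ ♟│7
6│· · ♞ · · ♞ · ·│6
5│· · · · · · · ·│5
4│· · · · · · · ·│4
3│♘ · · · · ♘ · ·│3
2│♙ ♙ ♙ ♙ ♙ ♙ ♙ ♙│2
1│♖ · ♗ ♕ ♔ ♗ · ♖│1
  ─────────────────
  a b c d e f g h

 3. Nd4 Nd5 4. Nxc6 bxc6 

  a b c d e f g h
  ─────────────────
8│♜ · ♝ ♛ ♚ ♝ · ♜│8
7│♟ · ♟ ♟ ♟ ♟ ♟ ♟│7
6│· · ♟ · · · · ·│6
5│· · · ♞ · · · ·│5
4│· · · · · · · ·│4
3│♘ · · · · · · ·│3
2│♙ ♙ ♙ ♙ ♙ ♙ ♙ ♙│2
1│♖ · ♗ ♕ ♔ ♗ · ♖│1
  ─────────────────
  a b c d e f g h

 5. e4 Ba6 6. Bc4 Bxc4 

  a b c d e f g h
  ─────────────────
8│♜ · · ♛ ♚ ♝ · ♜│8
7│♟ · ♟ ♟ ♟ ♟ ♟ ♟│7
6│· · ♟ · · · · ·│6
5│· · · ♞ · · · ·│5
4│· · ♝ · ♙ · · ·│4
3│♘ · · · · · · ·│3
2│♙ ♙ ♙ ♙ · ♙ ♙ ♙│2
1│♖ · ♗ ♕ ♔ · · ♖│1
  ─────────────────
  a b c d e f g h

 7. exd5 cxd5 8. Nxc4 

  a b c d e f g h
  ─────────────────
8│♜ · · ♛ ♚ ♝ · ♜│8
7│♟ · ♟ ♟ ♟ ♟ ♟ ♟│7
6│· · · · · · · ·│6
5│· · · ♟ · · · ·│5
4│· · ♘ · · · · ·│4
3│· · · · · · · ·│3
2│♙ ♙ ♙ ♙ · ♙ ♙ ♙│2
1│♖ · ♗ ♕ ♔ · · ♖│1
  ─────────────────
  a b c d e f g h


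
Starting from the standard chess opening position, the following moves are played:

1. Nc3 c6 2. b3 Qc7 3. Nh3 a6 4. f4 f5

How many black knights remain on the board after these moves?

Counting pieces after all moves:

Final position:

  a b c d e f g h
  ─────────────────
8│♜ ♞ ♝ · ♚ ♝ ♞ ♜│8
7│· ♟ ♛ ♟ ♟ · ♟ ♟│7
6│♟ · ♟ · · · · ·│6
5│· · · · · ♟ · ·│5
4│· · · · · ♙ · ·│4
3│· ♙ ♘ · · · · ♘│3
2│♙ · ♙ ♙ ♙ · ♙ ♙│2
1│♖ · ♗ ♕ ♔ ♗ · ♖│1
  ─────────────────
  a b c d e f g h


2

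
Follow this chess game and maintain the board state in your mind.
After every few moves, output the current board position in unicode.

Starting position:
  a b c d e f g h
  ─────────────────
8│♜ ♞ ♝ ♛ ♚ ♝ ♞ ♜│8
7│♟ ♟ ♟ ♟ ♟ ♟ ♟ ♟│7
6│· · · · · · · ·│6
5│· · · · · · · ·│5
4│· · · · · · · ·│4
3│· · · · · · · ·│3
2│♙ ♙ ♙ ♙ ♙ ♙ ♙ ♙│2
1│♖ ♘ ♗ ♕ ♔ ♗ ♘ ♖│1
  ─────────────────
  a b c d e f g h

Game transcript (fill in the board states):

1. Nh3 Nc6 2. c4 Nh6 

  a b c d e f g h
  ─────────────────
8│♜ · ♝ ♛ ♚ ♝ · ♜│8
7│♟ ♟ ♟ ♟ ♟ ♟ ♟ ♟│7
6│· · ♞ · · · · ♞│6
5│· · · · · · · ·│5
4│· · ♙ · · · · ·│4
3│· · · · · · · ♘│3
2│♙ ♙ · ♙ ♙ ♙ ♙ ♙│2
1│♖ ♘ ♗ ♕ ♔ ♗ · ♖│1
  ─────────────────
  a b c d e f g h

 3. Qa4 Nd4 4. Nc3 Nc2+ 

  a b c d e f g h
  ─────────────────
8│♜ · ♝ ♛ ♚ ♝ · ♜│8
7│♟ ♟ ♟ ♟ ♟ ♟ ♟ ♟│7
6│· · · · · · · ♞│6
5│· · · · · · · ·│5
4│♕ · ♙ · · · · ·│4
3│· · ♘ · · · · ♘│3
2│♙ ♙ ♞ ♙ ♙ ♙ ♙ ♙│2
1│♖ · ♗ · ♔ ♗ · ♖│1
  ─────────────────
  a b c d e f g h

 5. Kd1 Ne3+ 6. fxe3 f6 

  a b c d e f g h
  ─────────────────
8│♜ · ♝ ♛ ♚ ♝ · ♜│8
7│♟ ♟ ♟ ♟ ♟ · ♟ ♟│7
6│· · · · · ♟ · ♞│6
5│· · · · · · · ·│5
4│♕ · ♙ · · · · ·│4
3│· · ♘ · ♙ · · ♘│3
2│♙ ♙ · ♙ ♙ · ♙ ♙│2
1│♖ · ♗ ♔ · ♗ · ♖│1
  ─────────────────
  a b c d e f g h



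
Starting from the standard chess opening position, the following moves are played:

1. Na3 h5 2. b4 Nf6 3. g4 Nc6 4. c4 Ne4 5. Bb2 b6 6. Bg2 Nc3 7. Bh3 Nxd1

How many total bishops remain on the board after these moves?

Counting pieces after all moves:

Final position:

  a b c d e f g h
  ─────────────────
8│♜ · ♝ ♛ ♚ ♝ · ♜│8
7│♟ · ♟ ♟ ♟ ♟ ♟ ·│7
6│· ♟ ♞ · · · · ·│6
5│· · · · · · · ♟│5
4│· ♙ ♙ · · · ♙ ·│4
3│♘ · · · · · · ♗│3
2│♙ ♗ · ♙ ♙ ♙ · ♙│2
1│♖ · · ♞ ♔ · ♘ ♖│1
  ─────────────────
  a b c d e f g h


4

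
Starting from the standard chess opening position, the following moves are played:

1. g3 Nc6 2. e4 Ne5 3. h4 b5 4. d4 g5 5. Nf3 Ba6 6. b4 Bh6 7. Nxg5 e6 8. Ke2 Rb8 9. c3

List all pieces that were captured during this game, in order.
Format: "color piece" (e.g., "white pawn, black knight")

Tracking captures:
  Nxg5: captured black pawn

black pawn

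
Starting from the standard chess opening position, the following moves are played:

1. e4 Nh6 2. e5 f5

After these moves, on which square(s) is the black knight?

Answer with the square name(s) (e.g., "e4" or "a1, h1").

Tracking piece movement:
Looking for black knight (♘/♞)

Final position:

  a b c d e f g h
  ─────────────────
8│♜ ♞ ♝ ♛ ♚ ♝ · ♜│8
7│♟ ♟ ♟ ♟ ♟ · ♟ ♟│7
6│· · · · · · · ♞│6
5│· · · · ♙ ♟ · ·│5
4│· · · · · · · ·│4
3│· · · · · · · ·│3
2│♙ ♙ ♙ ♙ · ♙ ♙ ♙│2
1│♖ ♘ ♗ ♕ ♔ ♗ ♘ ♖│1
  ─────────────────
  a b c d e f g h


b8, h6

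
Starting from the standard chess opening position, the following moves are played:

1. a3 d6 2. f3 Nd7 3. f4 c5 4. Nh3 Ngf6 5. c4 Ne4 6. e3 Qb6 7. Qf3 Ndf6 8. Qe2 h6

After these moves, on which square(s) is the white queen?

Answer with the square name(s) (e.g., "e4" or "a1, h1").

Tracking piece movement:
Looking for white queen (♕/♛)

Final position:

  a b c d e f g h
  ─────────────────
8│♜ · ♝ · ♚ ♝ · ♜│8
7│♟ ♟ · · ♟ ♟ ♟ ·│7
6│· ♛ · ♟ · ♞ · ♟│6
5│· · ♟ · · · · ·│5
4│· · ♙ · ♞ ♙ · ·│4
3│♙ · · · ♙ · · ♘│3
2│· ♙ · ♙ ♕ · ♙ ♙│2
1│♖ ♘ ♗ · ♔ ♗ · ♖│1
  ─────────────────
  a b c d e f g h


e2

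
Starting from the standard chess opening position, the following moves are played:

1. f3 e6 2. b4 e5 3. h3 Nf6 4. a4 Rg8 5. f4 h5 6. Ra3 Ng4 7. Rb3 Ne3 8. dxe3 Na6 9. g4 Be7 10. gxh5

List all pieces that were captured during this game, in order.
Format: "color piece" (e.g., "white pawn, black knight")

Tracking captures:
  dxe3: captured black knight
  gxh5: captured black pawn

black knight, black pawn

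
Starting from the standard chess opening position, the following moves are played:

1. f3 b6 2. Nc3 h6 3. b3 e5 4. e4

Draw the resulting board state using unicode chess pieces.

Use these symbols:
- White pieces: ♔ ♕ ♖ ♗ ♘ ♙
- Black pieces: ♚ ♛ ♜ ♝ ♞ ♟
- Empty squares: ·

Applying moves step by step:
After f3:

♜ ♞ ♝ ♛ ♚ ♝ ♞ ♜
♟ ♟ ♟ ♟ ♟ ♟ ♟ ♟
· · · · · · · ·
· · · · · · · ·
· · · · · · · ·
· · · · · ♙ · ·
♙ ♙ ♙ ♙ ♙ · ♙ ♙
♖ ♘ ♗ ♕ ♔ ♗ ♘ ♖


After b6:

♜ ♞ ♝ ♛ ♚ ♝ ♞ ♜
♟ · ♟ ♟ ♟ ♟ ♟ ♟
· ♟ · · · · · ·
· · · · · · · ·
· · · · · · · ·
· · · · · ♙ · ·
♙ ♙ ♙ ♙ ♙ · ♙ ♙
♖ ♘ ♗ ♕ ♔ ♗ ♘ ♖


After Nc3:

♜ ♞ ♝ ♛ ♚ ♝ ♞ ♜
♟ · ♟ ♟ ♟ ♟ ♟ ♟
· ♟ · · · · · ·
· · · · · · · ·
· · · · · · · ·
· · ♘ · · ♙ · ·
♙ ♙ ♙ ♙ ♙ · ♙ ♙
♖ · ♗ ♕ ♔ ♗ ♘ ♖


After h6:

♜ ♞ ♝ ♛ ♚ ♝ ♞ ♜
♟ · ♟ ♟ ♟ ♟ ♟ ·
· ♟ · · · · · ♟
· · · · · · · ·
· · · · · · · ·
· · ♘ · · ♙ · ·
♙ ♙ ♙ ♙ ♙ · ♙ ♙
♖ · ♗ ♕ ♔ ♗ ♘ ♖


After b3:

♜ ♞ ♝ ♛ ♚ ♝ ♞ ♜
♟ · ♟ ♟ ♟ ♟ ♟ ·
· ♟ · · · · · ♟
· · · · · · · ·
· · · · · · · ·
· ♙ ♘ · · ♙ · ·
♙ · ♙ ♙ ♙ · ♙ ♙
♖ · ♗ ♕ ♔ ♗ ♘ ♖


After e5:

♜ ♞ ♝ ♛ ♚ ♝ ♞ ♜
♟ · ♟ ♟ · ♟ ♟ ·
· ♟ · · · · · ♟
· · · · ♟ · · ·
· · · · · · · ·
· ♙ ♘ · · ♙ · ·
♙ · ♙ ♙ ♙ · ♙ ♙
♖ · ♗ ♕ ♔ ♗ ♘ ♖


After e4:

♜ ♞ ♝ ♛ ♚ ♝ ♞ ♜
♟ · ♟ ♟ · ♟ ♟ ·
· ♟ · · · · · ♟
· · · · ♟ · · ·
· · · · ♙ · · ·
· ♙ ♘ · · ♙ · ·
♙ · ♙ ♙ · · ♙ ♙
♖ · ♗ ♕ ♔ ♗ ♘ ♖



  a b c d e f g h
  ─────────────────
8│♜ ♞ ♝ ♛ ♚ ♝ ♞ ♜│8
7│♟ · ♟ ♟ · ♟ ♟ ·│7
6│· ♟ · · · · · ♟│6
5│· · · · ♟ · · ·│5
4│· · · · ♙ · · ·│4
3│· ♙ ♘ · · ♙ · ·│3
2│♙ · ♙ ♙ · · ♙ ♙│2
1│♖ · ♗ ♕ ♔ ♗ ♘ ♖│1
  ─────────────────
  a b c d e f g h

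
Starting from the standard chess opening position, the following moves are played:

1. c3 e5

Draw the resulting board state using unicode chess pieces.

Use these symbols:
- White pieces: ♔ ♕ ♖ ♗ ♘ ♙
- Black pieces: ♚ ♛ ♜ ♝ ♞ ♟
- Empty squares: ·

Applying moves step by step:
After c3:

♜ ♞ ♝ ♛ ♚ ♝ ♞ ♜
♟ ♟ ♟ ♟ ♟ ♟ ♟ ♟
· · · · · · · ·
· · · · · · · ·
· · · · · · · ·
· · ♙ · · · · ·
♙ ♙ · ♙ ♙ ♙ ♙ ♙
♖ ♘ ♗ ♕ ♔ ♗ ♘ ♖


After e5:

♜ ♞ ♝ ♛ ♚ ♝ ♞ ♜
♟ ♟ ♟ ♟ · ♟ ♟ ♟
· · · · · · · ·
· · · · ♟ · · ·
· · · · · · · ·
· · ♙ · · · · ·
♙ ♙ · ♙ ♙ ♙ ♙ ♙
♖ ♘ ♗ ♕ ♔ ♗ ♘ ♖



  a b c d e f g h
  ─────────────────
8│♜ ♞ ♝ ♛ ♚ ♝ ♞ ♜│8
7│♟ ♟ ♟ ♟ · ♟ ♟ ♟│7
6│· · · · · · · ·│6
5│· · · · ♟ · · ·│5
4│· · · · · · · ·│4
3│· · ♙ · · · · ·│3
2│♙ ♙ · ♙ ♙ ♙ ♙ ♙│2
1│♖ ♘ ♗ ♕ ♔ ♗ ♘ ♖│1
  ─────────────────
  a b c d e f g h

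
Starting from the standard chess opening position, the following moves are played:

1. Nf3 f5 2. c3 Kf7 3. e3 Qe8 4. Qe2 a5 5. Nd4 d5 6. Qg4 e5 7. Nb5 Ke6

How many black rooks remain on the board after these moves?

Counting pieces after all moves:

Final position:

  a b c d e f g h
  ─────────────────
8│♜ ♞ ♝ · ♛ ♝ ♞ ♜│8
7│· ♟ ♟ · · · ♟ ♟│7
6│· · · · ♚ · · ·│6
5│♟ ♘ · ♟ ♟ ♟ · ·│5
4│· · · · · · ♕ ·│4
3│· · ♙ · ♙ · · ·│3
2│♙ ♙ · ♙ · ♙ ♙ ♙│2
1│♖ ♘ ♗ · ♔ ♗ · ♖│1
  ─────────────────
  a b c d e f g h


2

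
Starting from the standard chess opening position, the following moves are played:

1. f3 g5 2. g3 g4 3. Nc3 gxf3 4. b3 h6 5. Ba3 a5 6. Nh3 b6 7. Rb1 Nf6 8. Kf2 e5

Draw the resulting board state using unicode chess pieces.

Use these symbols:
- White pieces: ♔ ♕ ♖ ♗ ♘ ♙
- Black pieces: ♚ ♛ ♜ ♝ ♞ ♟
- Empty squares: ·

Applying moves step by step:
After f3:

♜ ♞ ♝ ♛ ♚ ♝ ♞ ♜
♟ ♟ ♟ ♟ ♟ ♟ ♟ ♟
· · · · · · · ·
· · · · · · · ·
· · · · · · · ·
· · · · · ♙ · ·
♙ ♙ ♙ ♙ ♙ · ♙ ♙
♖ ♘ ♗ ♕ ♔ ♗ ♘ ♖


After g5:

♜ ♞ ♝ ♛ ♚ ♝ ♞ ♜
♟ ♟ ♟ ♟ ♟ ♟ · ♟
· · · · · · · ·
· · · · · · ♟ ·
· · · · · · · ·
· · · · · ♙ · ·
♙ ♙ ♙ ♙ ♙ · ♙ ♙
♖ ♘ ♗ ♕ ♔ ♗ ♘ ♖


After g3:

♜ ♞ ♝ ♛ ♚ ♝ ♞ ♜
♟ ♟ ♟ ♟ ♟ ♟ · ♟
· · · · · · · ·
· · · · · · ♟ ·
· · · · · · · ·
· · · · · ♙ ♙ ·
♙ ♙ ♙ ♙ ♙ · · ♙
♖ ♘ ♗ ♕ ♔ ♗ ♘ ♖


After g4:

♜ ♞ ♝ ♛ ♚ ♝ ♞ ♜
♟ ♟ ♟ ♟ ♟ ♟ · ♟
· · · · · · · ·
· · · · · · · ·
· · · · · · ♟ ·
· · · · · ♙ ♙ ·
♙ ♙ ♙ ♙ ♙ · · ♙
♖ ♘ ♗ ♕ ♔ ♗ ♘ ♖


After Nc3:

♜ ♞ ♝ ♛ ♚ ♝ ♞ ♜
♟ ♟ ♟ ♟ ♟ ♟ · ♟
· · · · · · · ·
· · · · · · · ·
· · · · · · ♟ ·
· · ♘ · · ♙ ♙ ·
♙ ♙ ♙ ♙ ♙ · · ♙
♖ · ♗ ♕ ♔ ♗ ♘ ♖


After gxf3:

♜ ♞ ♝ ♛ ♚ ♝ ♞ ♜
♟ ♟ ♟ ♟ ♟ ♟ · ♟
· · · · · · · ·
· · · · · · · ·
· · · · · · · ·
· · ♘ · · ♟ ♙ ·
♙ ♙ ♙ ♙ ♙ · · ♙
♖ · ♗ ♕ ♔ ♗ ♘ ♖


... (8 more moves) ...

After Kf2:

♜ ♞ ♝ ♛ ♚ ♝ · ♜
· · ♟ ♟ ♟ ♟ · ·
· ♟ · · · ♞ · ♟
♟ · · · · · · ·
· · · · · · · ·
♗ ♙ ♘ · · ♟ ♙ ♘
♙ · ♙ ♙ ♙ ♔ · ♙
· ♖ · ♕ · ♗ · ♖


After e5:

♜ ♞ ♝ ♛ ♚ ♝ · ♜
· · ♟ ♟ · ♟ · ·
· ♟ · · · ♞ · ♟
♟ · · · ♟ · · ·
· · · · · · · ·
♗ ♙ ♘ · · ♟ ♙ ♘
♙ · ♙ ♙ ♙ ♔ · ♙
· ♖ · ♕ · ♗ · ♖



  a b c d e f g h
  ─────────────────
8│♜ ♞ ♝ ♛ ♚ ♝ · ♜│8
7│· · ♟ ♟ · ♟ · ·│7
6│· ♟ · · · ♞ · ♟│6
5│♟ · · · ♟ · · ·│5
4│· · · · · · · ·│4
3│♗ ♙ ♘ · · ♟ ♙ ♘│3
2│♙ · ♙ ♙ ♙ ♔ · ♙│2
1│· ♖ · ♕ · ♗ · ♖│1
  ─────────────────
  a b c d e f g h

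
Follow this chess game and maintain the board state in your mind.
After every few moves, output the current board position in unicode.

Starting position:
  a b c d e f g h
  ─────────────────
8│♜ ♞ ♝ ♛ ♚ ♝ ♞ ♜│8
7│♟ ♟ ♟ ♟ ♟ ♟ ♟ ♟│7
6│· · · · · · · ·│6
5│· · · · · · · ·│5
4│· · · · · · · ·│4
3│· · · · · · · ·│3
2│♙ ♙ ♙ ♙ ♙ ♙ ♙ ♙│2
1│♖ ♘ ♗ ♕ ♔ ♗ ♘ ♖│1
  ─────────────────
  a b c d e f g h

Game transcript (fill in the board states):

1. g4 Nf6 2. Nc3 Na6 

  a b c d e f g h
  ─────────────────
8│♜ · ♝ ♛ ♚ ♝ · ♜│8
7│♟ ♟ ♟ ♟ ♟ ♟ ♟ ♟│7
6│♞ · · · · ♞ · ·│6
5│· · · · · · · ·│5
4│· · · · · · ♙ ·│4
3│· · ♘ · · · · ·│3
2│♙ ♙ ♙ ♙ ♙ ♙ · ♙│2
1│♖ · ♗ ♕ ♔ ♗ ♘ ♖│1
  ─────────────────
  a b c d e f g h

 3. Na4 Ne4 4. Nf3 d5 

  a b c d e f g h
  ─────────────────
8│♜ · ♝ ♛ ♚ ♝ · ♜│8
7│♟ ♟ ♟ · ♟ ♟ ♟ ♟│7
6│♞ · · · · · · ·│6
5│· · · ♟ · · · ·│5
4│♘ · · · ♞ · ♙ ·│4
3│· · · · · ♘ · ·│3
2│♙ ♙ ♙ ♙ ♙ ♙ · ♙│2
1│♖ · ♗ ♕ ♔ ♗ · ♖│1
  ─────────────────
  a b c d e f g h

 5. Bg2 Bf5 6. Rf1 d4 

  a b c d e f g h
  ─────────────────
8│♜ · · ♛ ♚ ♝ · ♜│8
7│♟ ♟ ♟ · ♟ ♟ ♟ ♟│7
6│♞ · · · · · · ·│6
5│· · · · · ♝ · ·│5
4│♘ · · ♟ ♞ · ♙ ·│4
3│· · · · · ♘ · ·│3
2│♙ ♙ ♙ ♙ ♙ ♙ ♗ ♙│2
1│♖ · ♗ ♕ ♔ ♖ · ·│1
  ─────────────────
  a b c d e f g h

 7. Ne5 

  a b c d e f g h
  ─────────────────
8│♜ · · ♛ ♚ ♝ · ♜│8
7│♟ ♟ ♟ · ♟ ♟ ♟ ♟│7
6│♞ · · · · · · ·│6
5│· · · · ♘ ♝ · ·│5
4│♘ · · ♟ ♞ · ♙ ·│4
3│· · · · · · · ·│3
2│♙ ♙ ♙ ♙ ♙ ♙ ♗ ♙│2
1│♖ · ♗ ♕ ♔ ♖ · ·│1
  ─────────────────
  a b c d e f g h


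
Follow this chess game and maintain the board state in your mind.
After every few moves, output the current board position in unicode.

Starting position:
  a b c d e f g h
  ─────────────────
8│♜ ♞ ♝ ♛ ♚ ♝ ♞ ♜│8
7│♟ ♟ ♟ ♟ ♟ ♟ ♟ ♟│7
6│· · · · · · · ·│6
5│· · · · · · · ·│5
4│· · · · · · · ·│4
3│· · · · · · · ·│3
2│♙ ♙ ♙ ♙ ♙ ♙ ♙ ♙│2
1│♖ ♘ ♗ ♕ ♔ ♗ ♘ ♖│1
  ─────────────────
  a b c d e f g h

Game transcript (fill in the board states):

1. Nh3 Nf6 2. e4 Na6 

  a b c d e f g h
  ─────────────────
8│♜ · ♝ ♛ ♚ ♝ · ♜│8
7│♟ ♟ ♟ ♟ ♟ ♟ ♟ ♟│7
6│♞ · · · · ♞ · ·│6
5│· · · · · · · ·│5
4│· · · · ♙ · · ·│4
3│· · · · · · · ♘│3
2│♙ ♙ ♙ ♙ · ♙ ♙ ♙│2
1│♖ ♘ ♗ ♕ ♔ ♗ · ♖│1
  ─────────────────
  a b c d e f g h

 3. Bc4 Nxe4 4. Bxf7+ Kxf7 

  a b c d e f g h
  ─────────────────
8│♜ · ♝ ♛ · ♝ · ♜│8
7│♟ ♟ ♟ ♟ ♟ ♚ ♟ ♟│7
6│♞ · · · · · · ·│6
5│· · · · · · · ·│5
4│· · · · ♞ · · ·│4
3│· · · · · · · ♘│3
2│♙ ♙ ♙ ♙ · ♙ ♙ ♙│2
1│♖ ♘ ♗ ♕ ♔ · · ♖│1
  ─────────────────
  a b c d e f g h

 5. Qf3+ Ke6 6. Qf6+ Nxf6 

  a b c d e f g h
  ─────────────────
8│♜ · ♝ ♛ · ♝ · ♜│8
7│♟ ♟ ♟ ♟ ♟ · ♟ ♟│7
6│♞ · · · ♚ ♞ · ·│6
5│· · · · · · · ·│5
4│· · · · · · · ·│4
3│· · · · · · · ♘│3
2│♙ ♙ ♙ ♙ · ♙ ♙ ♙│2
1│♖ ♘ ♗ · ♔ · · ♖│1
  ─────────────────
  a b c d e f g h

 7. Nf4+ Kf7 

  a b c d e f g h
  ─────────────────
8│♜ · ♝ ♛ · ♝ · ♜│8
7│♟ ♟ ♟ ♟ ♟ ♚ ♟ ♟│7
6│♞ · · · · ♞ · ·│6
5│· · · · · · · ·│5
4│· · · · · ♘ · ·│4
3│· · · · · · · ·│3
2│♙ ♙ ♙ ♙ · ♙ ♙ ♙│2
1│♖ ♘ ♗ · ♔ · · ♖│1
  ─────────────────
  a b c d e f g h
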